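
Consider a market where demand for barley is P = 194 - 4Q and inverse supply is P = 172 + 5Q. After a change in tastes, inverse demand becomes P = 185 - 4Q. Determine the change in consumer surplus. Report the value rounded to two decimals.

Initial equilibrium: Q_0 = 2.4444, P_0 = 184.2222; CS_0 = (1/2)(2.4444)(9.7778) = 11.9506, PS_0 = (1/2)(2.4444)(12.2222) = 14.9383.
New equilibrium: 185 - 4Q = 172 + 5Q gives Q_1 = 1.4444, P_1 = 179.2222; CS_1 = 4.1728, PS_1 = 5.216.
Change in consumer surplus = 4.1728 - 11.9506 = -7.7778.

-7.78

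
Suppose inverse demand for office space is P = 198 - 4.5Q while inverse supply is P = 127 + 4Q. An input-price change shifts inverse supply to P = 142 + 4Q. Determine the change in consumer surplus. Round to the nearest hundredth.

-59.33

Initial equilibrium: Q_0 = 8.3529, P_0 = 160.4118; CS_0 = (1/2)(8.3529)(37.5882) = 156.9862, PS_0 = (1/2)(8.3529)(33.4118) = 139.5433.
New equilibrium: 198 - 4.5Q = 142 + 4Q gives Q_1 = 6.5882, P_1 = 168.3529; CS_1 = 97.6609, PS_1 = 86.8097.
Change in consumer surplus = 97.6609 - 156.9862 = -59.3253.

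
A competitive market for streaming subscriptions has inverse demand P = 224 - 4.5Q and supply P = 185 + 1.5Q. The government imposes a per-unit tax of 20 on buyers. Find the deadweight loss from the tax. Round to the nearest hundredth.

Pre-tax equilibrium: 224 - 4.5Q = 185 + 1.5Q gives Q* = 6.5, P* = 194.75.
With the tax, buyers' net willingness to pay falls by 20: (224 - 20) - 4.5Q = 185 + 1.5Q, so Q_t = 3.1667. Buyers pay P_b = 209.75; sellers receive P_s = P_b - 20 = 189.75.
The welfare triangle lost has base Q* - Q_t = 3.3333 and height t = 20, so DWL = (1/2)(3.3333)(20) = 33.3333.

33.33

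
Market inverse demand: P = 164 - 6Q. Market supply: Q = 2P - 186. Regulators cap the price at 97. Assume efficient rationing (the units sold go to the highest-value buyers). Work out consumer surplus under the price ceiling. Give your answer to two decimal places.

344.00

Rewriting supply in inverse form: P = 93 + 0.5Q.
Without the control, 164 - 6Q = 93 + 0.5Q so Q* = 10.9231 and P* = 98.4615.
At the ceiling price 97, quantity supplied is (97 - 93)/0.5 = 8; supply is the short side, so Q = 8 trades at P = 97.
The demand price at Q = 8 is 116. CS is the trapezoid between demand and 97 over [0, 8]: (1/2)[(164 - 97) + (116 - 97)](8) = 344.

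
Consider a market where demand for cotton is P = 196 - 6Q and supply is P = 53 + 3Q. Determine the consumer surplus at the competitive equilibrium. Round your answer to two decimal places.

757.37

Set 196 - 6Q = 53 + 3Q, which gives 143 = 9Q, so Q* = 15.8889 and P* = 196 - 6(15.8889) = 100.6667.
CS is the area between the demand curve and P* from 0 to Q*: (1/2)(15.8889)(95.3333) = 757.3704.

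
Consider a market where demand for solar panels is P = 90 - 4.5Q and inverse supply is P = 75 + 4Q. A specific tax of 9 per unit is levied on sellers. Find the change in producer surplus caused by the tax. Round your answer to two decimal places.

Pre-tax equilibrium: 90 - 4.5Q = 75 + 4Q gives Q* = 1.7647, P* = 82.0588.
With the tax, sellers need 9 more per unit: 90 - 4.5Q = 75 + 4Q + 9, so Q_t = 0.7059. Buyers pay P_b = 86.8235; sellers receive P_s = P_b - 9 = 77.8235.
Producers lose the trapezoid between P_s and P* out to Q_t plus the triangle from Q_t to Q*: change in PS = 0.9965 - 6.2284 = -5.2318.

-5.23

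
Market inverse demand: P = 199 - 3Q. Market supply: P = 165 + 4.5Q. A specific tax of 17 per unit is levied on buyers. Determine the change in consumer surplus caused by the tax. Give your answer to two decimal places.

Without the tax, 199 - 3Q = 165 + 4.5Q so Q* = 4.5333 and P* = 185.4.
With the tax, buyers' net willingness to pay falls by 17: (199 - 17) - 3Q = 165 + 4.5Q, so Q_t = 2.2667. Buyers pay P_b = 192.2; sellers receive P_s = P_b - 17 = 175.2.
CS falls from (1/2)(4.5333)(13.6) = 30.8267 to (1/2)(2.2667)(6.8) = 7.7067, a change of -23.12.

-23.12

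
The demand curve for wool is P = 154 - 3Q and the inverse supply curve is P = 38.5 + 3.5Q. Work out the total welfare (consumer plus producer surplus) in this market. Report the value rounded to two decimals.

Setting demand equal to supply, 115.5 = 6.5Q, so Q* = 17.7692 and P* = 100.6923.
CS = (1/2)(17.7692)(53.3077) = 473.6183 and PS = (1/2)(17.7692)(62.1923) = 552.5547, so total surplus = 1026.1731.

1026.17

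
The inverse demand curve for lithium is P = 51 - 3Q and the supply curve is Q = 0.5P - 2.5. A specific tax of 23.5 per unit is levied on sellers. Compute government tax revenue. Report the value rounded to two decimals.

Rewriting supply in inverse form: P = 5 + 2Q.
Without the tax, 51 - 3Q = 5 + 2Q so Q* = 9.2 and P* = 23.4.
With the tax, sellers need 23.5 more per unit: 51 - 3Q = 5 + 2Q + 23.5, so Q_t = 4.5. Buyers pay P_b = 37.5; sellers receive P_s = P_b - 23.5 = 14.
Revenue is the tax times quantity traded: 23.5 x 4.5 = 105.75.

105.75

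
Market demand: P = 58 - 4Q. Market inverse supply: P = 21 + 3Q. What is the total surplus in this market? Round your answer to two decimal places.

Equilibrium: 58 - 4Q = 21 + 3Q, so Q* = 5.2857 and P* = 36.8571.
CS = (1/2)(5.2857)(21.1429) = 55.8776 and PS = (1/2)(5.2857)(15.8571) = 41.9082, so total surplus = 97.7857.

97.79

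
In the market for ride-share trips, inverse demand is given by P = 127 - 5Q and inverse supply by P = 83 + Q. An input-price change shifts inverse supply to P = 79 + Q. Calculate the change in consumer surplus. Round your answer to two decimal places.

25.56

Initial equilibrium: Q_0 = 7.3333, P_0 = 90.3333; CS_0 = (1/2)(7.3333)(36.6667) = 134.4444, PS_0 = (1/2)(7.3333)(7.3333) = 26.8889.
New equilibrium: 127 - 5Q = 79 + Q gives Q_1 = 8, P_1 = 87; CS_1 = 160, PS_1 = 32.
Change in consumer surplus = 160 - 134.4444 = 25.5556.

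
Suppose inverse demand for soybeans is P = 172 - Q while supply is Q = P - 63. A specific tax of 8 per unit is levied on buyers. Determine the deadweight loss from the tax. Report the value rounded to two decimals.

16.00

Rewriting supply in inverse form: P = 63 + Q.
Without the tax, 172 - Q = 63 + Q so Q* = 54.5 and P* = 117.5.
With the tax, buyers' net willingness to pay falls by 8: (172 - 8) - Q = 63 + Q, so Q_t = 50.5. Buyers pay P_b = 121.5; sellers receive P_s = P_b - 8 = 113.5.
Deadweight loss is the triangle between the curves from Q_t to Q*: (1/2)(54.5 - 50.5)(8) = 16.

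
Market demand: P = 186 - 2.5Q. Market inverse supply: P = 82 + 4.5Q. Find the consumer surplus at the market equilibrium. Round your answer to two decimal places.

275.92

Equilibrium: 186 - 2.5Q = 82 + 4.5Q, so Q* = 14.8571 and P* = 148.8571.
Consumer surplus is the triangle under demand above P*: (1/2)(14.8571)(186 - 148.8571) = (1/2)(14.8571)(37.1429) = 275.9184.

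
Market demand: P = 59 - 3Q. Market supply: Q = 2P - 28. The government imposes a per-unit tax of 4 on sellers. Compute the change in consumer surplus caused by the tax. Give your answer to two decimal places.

-42.12

Rewriting supply in inverse form: P = 14 + 0.5Q.
Without the tax, 59 - 3Q = 14 + 0.5Q so Q* = 12.8571 and P* = 20.4286.
With the tax, sellers need 4 more per unit: 59 - 3Q = 14 + 0.5Q + 4, so Q_t = 11.7143. Buyers pay P_b = 23.8571; sellers receive P_s = P_b - 4 = 19.8571.
Consumers lose the trapezoid between P* and P_b out to Q_t plus the triangle from Q_t to Q*: change in CS = 205.8367 - 247.9592 = -42.1224.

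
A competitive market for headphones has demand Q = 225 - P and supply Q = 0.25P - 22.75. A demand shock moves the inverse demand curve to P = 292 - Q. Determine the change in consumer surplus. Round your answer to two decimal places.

448.90

Rewriting demand in inverse form: P = 225 - Q.
Rewriting supply in inverse form: P = 91 + 4Q.
Initial equilibrium: Q_0 = 26.8, P_0 = 198.2; CS_0 = (1/2)(26.8)(26.8) = 359.12, PS_0 = (1/2)(26.8)(107.2) = 1436.48.
New equilibrium: 292 - Q = 91 + 4Q gives Q_1 = 40.2, P_1 = 251.8; CS_1 = 808.02, PS_1 = 3232.08.
Change in consumer surplus = 808.02 - 359.12 = 448.9.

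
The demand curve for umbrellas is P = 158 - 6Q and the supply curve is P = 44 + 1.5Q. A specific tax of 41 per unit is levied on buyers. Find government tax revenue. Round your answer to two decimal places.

399.07

Pre-tax equilibrium: 158 - 6Q = 44 + 1.5Q gives Q* = 15.2, P* = 66.8.
A tax on buyers shifts demand down by 41: (158 - 41) - 6Q = 44 + 1.5Q, so Q_t = 9.7333. Buyers pay P_b = 99.6; sellers receive P_s = P_b - 41 = 58.6.
Revenue is the tax times quantity traded: 41 x 9.7333 = 399.0667.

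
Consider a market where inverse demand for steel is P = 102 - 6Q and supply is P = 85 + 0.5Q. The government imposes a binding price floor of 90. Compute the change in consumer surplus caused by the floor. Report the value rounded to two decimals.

-8.52

Without the control, 102 - 6Q = 85 + 0.5Q so Q* = 2.6154 and P* = 86.3077.
At the floor price 90, quantity demanded is (102 - 90)/6 = 2; demand is the short side, so Q = 2 trades at P = 90.
CS goes from (1/2)(2.6154)(15.6923) = 20.5207 to 12 (computed as (102 - 90)(2) - (1/2)(6)(2)^2), a change of -8.5207.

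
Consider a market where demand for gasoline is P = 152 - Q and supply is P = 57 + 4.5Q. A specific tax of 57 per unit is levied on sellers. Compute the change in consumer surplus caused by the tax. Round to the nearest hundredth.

Without the tax, 152 - Q = 57 + 4.5Q so Q* = 17.2727 and P* = 134.7273.
A tax on sellers shifts supply up by 57: 152 - Q = 57 + 4.5Q + 57, so Q_t = 6.9091. Buyers pay P_b = 145.0909; sellers receive P_s = P_b - 57 = 88.0909.
CS falls from (1/2)(17.2727)(17.2727) = 149.1736 to (1/2)(6.9091)(6.9091) = 23.8678, a change of -125.3058.

-125.31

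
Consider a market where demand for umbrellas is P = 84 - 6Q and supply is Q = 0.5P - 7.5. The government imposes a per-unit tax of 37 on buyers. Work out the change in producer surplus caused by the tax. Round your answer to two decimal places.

-58.39

Rewriting supply in inverse form: P = 15 + 2Q.
Pre-tax equilibrium: 84 - 6Q = 15 + 2Q gives Q* = 8.625, P* = 32.25.
A tax on buyers shifts demand down by 37: (84 - 37) - 6Q = 15 + 2Q, so Q_t = 4. Buyers pay P_b = 60; sellers receive P_s = P_b - 37 = 23.
Producers lose the trapezoid between P_s and P* out to Q_t plus the triangle from Q_t to Q*: change in PS = 16 - 74.3906 = -58.3906.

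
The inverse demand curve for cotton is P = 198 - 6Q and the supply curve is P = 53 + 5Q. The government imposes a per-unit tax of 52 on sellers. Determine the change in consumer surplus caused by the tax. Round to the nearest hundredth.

-306.84

Pre-tax equilibrium: 198 - 6Q = 53 + 5Q gives Q* = 13.1818, P* = 118.9091.
A tax on sellers shifts supply up by 52: 198 - 6Q = 53 + 5Q + 52, so Q_t = 8.4545. Buyers pay P_b = 147.2727; sellers receive P_s = P_b - 52 = 95.2727.
Consumers lose the trapezoid between P* and P_b out to Q_t plus the triangle from Q_t to Q*: change in CS = 214.438 - 521.281 = -306.843.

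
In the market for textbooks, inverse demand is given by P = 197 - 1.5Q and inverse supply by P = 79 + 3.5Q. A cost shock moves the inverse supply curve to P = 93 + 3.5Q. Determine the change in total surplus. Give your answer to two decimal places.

-310.80

Initial equilibrium: Q_0 = 23.6, P_0 = 161.6; CS_0 = (1/2)(23.6)(35.4) = 417.72, PS_0 = (1/2)(23.6)(82.6) = 974.68.
New equilibrium: 197 - 1.5Q = 93 + 3.5Q gives Q_1 = 20.8, P_1 = 165.8; CS_1 = 324.48, PS_1 = 757.12.
Change in total surplus = (324.48 + 757.12) - (417.72 + 974.68) = -310.8.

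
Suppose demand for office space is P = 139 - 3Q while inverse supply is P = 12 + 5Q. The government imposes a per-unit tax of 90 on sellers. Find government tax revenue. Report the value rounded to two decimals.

Without the tax, 139 - 3Q = 12 + 5Q so Q* = 15.875 and P* = 91.375.
A tax on sellers shifts supply up by 90: 139 - 3Q = 12 + 5Q + 90, so Q_t = 4.625. Buyers pay P_b = 125.125; sellers receive P_s = P_b - 90 = 35.125.
Tax revenue = t x Q_t = 90 x 4.625 = 416.25.

416.25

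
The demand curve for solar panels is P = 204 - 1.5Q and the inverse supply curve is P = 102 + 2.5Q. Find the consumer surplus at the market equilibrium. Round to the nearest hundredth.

487.69

Set 204 - 1.5Q = 102 + 2.5Q, which gives 102 = 4Q, so Q* = 25.5 and P* = 204 - 1.5(25.5) = 165.75.
The demand choke price is 204, so CS = (1/2)(Q*)(204 - P*) = (1/2)(25.5)(38.25) = 487.6875.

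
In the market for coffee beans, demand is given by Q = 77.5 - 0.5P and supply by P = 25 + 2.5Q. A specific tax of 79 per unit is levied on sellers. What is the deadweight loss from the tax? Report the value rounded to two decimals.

693.44

Rewriting demand in inverse form: P = 155 - 2Q.
Without the tax, 155 - 2Q = 25 + 2.5Q so Q* = 28.8889 and P* = 97.2222.
A tax on sellers shifts supply up by 79: 155 - 2Q = 25 + 2.5Q + 79, so Q_t = 11.3333. Buyers pay P_b = 132.3333; sellers receive P_s = P_b - 79 = 53.3333.
Deadweight loss is the triangle between the curves from Q_t to Q*: (1/2)(28.8889 - 11.3333)(79) = 693.4444.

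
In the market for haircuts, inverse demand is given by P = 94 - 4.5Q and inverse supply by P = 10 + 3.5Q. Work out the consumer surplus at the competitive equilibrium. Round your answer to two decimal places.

248.06

Equilibrium: 94 - 4.5Q = 10 + 3.5Q, so Q* = 10.5 and P* = 46.75.
The demand choke price is 94, so CS = (1/2)(Q*)(94 - P*) = (1/2)(10.5)(47.25) = 248.0625.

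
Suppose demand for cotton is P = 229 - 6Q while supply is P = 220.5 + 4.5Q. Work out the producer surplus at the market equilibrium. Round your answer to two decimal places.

Set 229 - 6Q = 220.5 + 4.5Q, which gives 8.5 = 10.5Q, so Q* = 0.8095 and P* = 229 - 6(0.8095) = 224.1429.
PS is the area between P* and the supply curve from 0 to Q*: (1/2)(0.8095)(3.6429) = 1.4745.

1.47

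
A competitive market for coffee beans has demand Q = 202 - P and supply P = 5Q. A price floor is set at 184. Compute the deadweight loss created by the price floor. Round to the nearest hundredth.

736.33

Rewriting demand in inverse form: P = 202 - Q.
Free-market equilibrium: 202 - Q = 5Q gives Q* = 33.6667, P* = 168.3333.
At P = 184, buyers demand (202 - 184)/1 = 18 while sellers would supply more, so the quantity traded is 18 at price 184.
At Q = 18 the demand price is 184 and the supply price is 90. Deadweight loss is the triangle between the curves from 18 to 33.6667: (1/2)(184 - 90)(33.6667 - 18) = 736.3333.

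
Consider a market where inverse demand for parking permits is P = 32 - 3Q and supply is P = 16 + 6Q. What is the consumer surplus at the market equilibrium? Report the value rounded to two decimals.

Setting demand equal to supply, 16 = 9Q, so Q* = 1.7778 and P* = 26.6667.
Consumer surplus is the triangle under demand above P*: (1/2)(1.7778)(32 - 26.6667) = (1/2)(1.7778)(5.3333) = 4.7407.

4.74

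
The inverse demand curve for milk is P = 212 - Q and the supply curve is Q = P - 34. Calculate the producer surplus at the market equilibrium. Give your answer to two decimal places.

Rewriting supply in inverse form: P = 34 + Q.
Set 212 - Q = 34 + Q, which gives 178 = 2Q, so Q* = 89 and P* = 212 - (89) = 123.
Producer surplus is the triangle above supply below P*: (1/2)(89)(123 - 34) = (1/2)(89)(89) = 3960.5.

3960.50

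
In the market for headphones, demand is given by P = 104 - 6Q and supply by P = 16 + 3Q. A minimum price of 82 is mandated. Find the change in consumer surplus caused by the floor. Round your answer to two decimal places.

Without the control, 104 - 6Q = 16 + 3Q so Q* = 9.7778 and P* = 45.3333.
At the floor price 82, quantity demanded is (104 - 82)/6 = 3.6667; demand is the short side, so Q = 3.6667 trades at P = 82.
CS goes from (1/2)(9.7778)(58.6667) = 286.8148 to 40.3333 (computed as (104 - 82)(3.6667) - (1/2)(6)(3.6667)^2), a change of -246.4815.

-246.48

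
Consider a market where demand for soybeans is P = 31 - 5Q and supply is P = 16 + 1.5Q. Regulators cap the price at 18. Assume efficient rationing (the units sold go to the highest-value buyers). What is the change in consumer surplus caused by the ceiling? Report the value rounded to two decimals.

-0.42

Without the control, 31 - 5Q = 16 + 1.5Q so Q* = 2.3077 and P* = 19.4615.
At the ceiling price 18, quantity supplied is (18 - 16)/1.5 = 1.3333; supply is the short side, so Q = 1.3333 trades at P = 18.
CS goes from (1/2)(2.3077)(11.5385) = 13.3136 to 12.8889 (computed as (31 - 18)(1.3333) - (1/2)(5)(1.3333)^2), a change of -0.4247.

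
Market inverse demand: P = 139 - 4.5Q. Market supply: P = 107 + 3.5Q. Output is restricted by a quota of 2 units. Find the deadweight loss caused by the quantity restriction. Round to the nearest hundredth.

Without the quota, 139 - 4.5Q = 107 + 3.5Q gives Q* = 4.
At Q = 2 the demand price is 139 - 4.5(2) = 130 and the supply price is 107 + 3.5(2) = 114.
Deadweight loss is the triangle between the curves from 2 to 4: (1/2)(130 - 114)(4 - 2) = 16.

16.00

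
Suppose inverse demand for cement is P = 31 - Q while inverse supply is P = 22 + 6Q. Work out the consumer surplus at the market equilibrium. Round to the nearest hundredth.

0.83

Equilibrium: 31 - Q = 22 + 6Q, so Q* = 1.2857 and P* = 29.7143.
CS is the area between the demand curve and P* from 0 to Q*: (1/2)(1.2857)(1.2857) = 0.8265.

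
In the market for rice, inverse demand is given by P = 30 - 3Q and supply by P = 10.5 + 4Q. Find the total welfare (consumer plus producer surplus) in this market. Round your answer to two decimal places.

27.16

Setting demand equal to supply, 19.5 = 7Q, so Q* = 2.7857 and P* = 21.6429.
CS = (1/2)(2.7857)(8.3571) = 11.6403 and PS = (1/2)(2.7857)(11.1429) = 15.5204, so total surplus = 27.1607.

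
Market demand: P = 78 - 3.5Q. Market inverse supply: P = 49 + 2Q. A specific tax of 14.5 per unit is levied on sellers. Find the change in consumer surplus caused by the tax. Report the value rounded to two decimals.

-36.49

Pre-tax equilibrium: 78 - 3.5Q = 49 + 2Q gives Q* = 5.2727, P* = 59.5455.
A tax on sellers shifts supply up by 14.5: 78 - 3.5Q = 49 + 2Q + 14.5, so Q_t = 2.6364. Buyers pay P_b = 68.7727; sellers receive P_s = P_b - 14.5 = 54.2727.
Consumers lose the trapezoid between P* and P_b out to Q_t plus the triangle from Q_t to Q*: change in CS = 12.1632 - 48.6529 = -36.4897.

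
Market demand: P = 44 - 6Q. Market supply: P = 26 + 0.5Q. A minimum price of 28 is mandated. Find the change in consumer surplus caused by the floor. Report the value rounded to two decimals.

-1.67

Free-market equilibrium: 44 - 6Q = 26 + 0.5Q gives Q* = 2.7692, P* = 27.3846.
At the floor price 28, quantity demanded is (44 - 28)/6 = 2.6667; demand is the short side, so Q = 2.6667 trades at P = 28.
CS goes from (1/2)(2.7692)(16.6154) = 23.0059 to 21.3333 (computed as (44 - 28)(2.6667) - (1/2)(6)(2.6667)^2), a change of -1.6726.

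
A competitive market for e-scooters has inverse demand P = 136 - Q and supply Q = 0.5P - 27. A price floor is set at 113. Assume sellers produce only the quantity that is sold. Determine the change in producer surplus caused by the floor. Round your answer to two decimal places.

80.89

Rewriting supply in inverse form: P = 54 + 2Q.
Without the control, 136 - Q = 54 + 2Q so Q* = 27.3333 and P* = 108.6667.
At P = 113, buyers demand (136 - 113)/1 = 23 while sellers would supply more, so the quantity traded is 23 at price 113.
PS goes from (1/2)(27.3333)(54.6667) = 747.1111 to 828 (computed as (113 - 54)(23) - (1/2)(2)(23)^2), a change of 80.8889.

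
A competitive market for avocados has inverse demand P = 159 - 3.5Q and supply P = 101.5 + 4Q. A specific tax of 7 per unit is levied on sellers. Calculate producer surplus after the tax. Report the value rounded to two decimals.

90.68

Pre-tax equilibrium: 159 - 3.5Q = 101.5 + 4Q gives Q* = 7.6667, P* = 132.1667.
With the tax, sellers need 7 more per unit: 159 - 3.5Q = 101.5 + 4Q + 7, so Q_t = 6.7333. Buyers pay P_b = 135.4333; sellers receive P_s = P_b - 7 = 128.4333.
Producer surplus is the triangle above supply below P_s: (1/2)(6.7333)(128.4333 - 101.5) = 90.6756.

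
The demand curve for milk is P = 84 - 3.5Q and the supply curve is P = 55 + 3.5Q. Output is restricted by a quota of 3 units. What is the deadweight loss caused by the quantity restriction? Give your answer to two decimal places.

4.57

Unrestricted equilibrium: Q* = (84 - 55)/(3.5 + 3.5) = 4.1429.
At Q = 3 the demand price is 84 - 3.5(3) = 73.5 and the supply price is 55 + 3.5(3) = 65.5.
Deadweight loss is the triangle between the curves from 3 to 4.1429: (1/2)(73.5 - 65.5)(4.1429 - 3) = 4.5714.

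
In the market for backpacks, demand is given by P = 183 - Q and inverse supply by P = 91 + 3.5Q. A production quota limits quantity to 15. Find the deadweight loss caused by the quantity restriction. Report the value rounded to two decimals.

66.69

Without the quota, 183 - Q = 91 + 3.5Q gives Q* = 20.4444.
At Q = 15 the demand price is 183 - (15) = 168 and the supply price is 91 + 3.5(15) = 143.5.
DWL = (1/2)(gap between curves at 15) x (Q* - 15) = (1/2)(24.5)(5.4444) = 66.6944.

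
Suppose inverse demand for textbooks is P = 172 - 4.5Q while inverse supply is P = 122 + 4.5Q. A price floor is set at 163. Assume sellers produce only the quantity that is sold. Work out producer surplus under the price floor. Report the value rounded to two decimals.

73.00

Free-market equilibrium: 172 - 4.5Q = 122 + 4.5Q gives Q* = 5.5556, P* = 147.
At P = 163, buyers demand (172 - 163)/4.5 = 2 while sellers would supply more, so the quantity traded is 2 at price 163.
The supply price at Q = 2 is 131. PS is the trapezoid between 163 and supply over [0, 2]: (1/2)[(163 - 122) + (163 - 131)](2) = 73.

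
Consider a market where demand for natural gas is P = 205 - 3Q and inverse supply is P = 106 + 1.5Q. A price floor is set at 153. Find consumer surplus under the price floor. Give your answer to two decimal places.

450.67

Free-market equilibrium: 205 - 3Q = 106 + 1.5Q gives Q* = 22, P* = 139.
At the floor price 153, quantity demanded is (205 - 153)/3 = 17.3333; demand is the short side, so Q = 17.3333 trades at P = 153.
CS is the triangle under demand above 153: (1/2)(17.3333)(205 - 153) = 450.6667.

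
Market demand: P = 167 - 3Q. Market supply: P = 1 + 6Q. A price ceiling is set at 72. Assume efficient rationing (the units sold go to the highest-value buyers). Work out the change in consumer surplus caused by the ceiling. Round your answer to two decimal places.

Without the control, 167 - 3Q = 1 + 6Q so Q* = 18.4444 and P* = 111.6667.
At the ceiling price 72, quantity supplied is (72 - 1)/6 = 11.8333; supply is the short side, so Q = 11.8333 trades at P = 72.
CS goes from (1/2)(18.4444)(55.3333) = 510.2963 to 914.125 (computed as (167 - 72)(11.8333) - (1/2)(3)(11.8333)^2), a change of 403.8287.

403.83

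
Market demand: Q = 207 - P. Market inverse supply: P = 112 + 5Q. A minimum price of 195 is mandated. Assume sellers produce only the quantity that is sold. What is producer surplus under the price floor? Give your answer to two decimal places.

636.00

Rewriting demand in inverse form: P = 207 - Q.
Without the control, 207 - Q = 112 + 5Q so Q* = 15.8333 and P* = 191.1667.
At the floor price 195, quantity demanded is (207 - 195)/1 = 12; demand is the short side, so Q = 12 trades at P = 195.
The supply price at Q = 12 is 172. PS is the trapezoid between 195 and supply over [0, 12]: (1/2)[(195 - 112) + (195 - 172)](12) = 636.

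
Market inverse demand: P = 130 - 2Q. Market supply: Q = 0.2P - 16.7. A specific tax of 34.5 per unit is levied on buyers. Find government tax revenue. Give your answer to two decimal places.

Rewriting supply in inverse form: P = 83.5 + 5Q.
Without the tax, 130 - 2Q = 83.5 + 5Q so Q* = 6.6429 and P* = 116.7143.
With the tax, buyers' net willingness to pay falls by 34.5: (130 - 34.5) - 2Q = 83.5 + 5Q, so Q_t = 1.7143. Buyers pay P_b = 126.5714; sellers receive P_s = P_b - 34.5 = 92.0714.
Tax revenue = t x Q_t = 34.5 x 1.7143 = 59.1429.

59.14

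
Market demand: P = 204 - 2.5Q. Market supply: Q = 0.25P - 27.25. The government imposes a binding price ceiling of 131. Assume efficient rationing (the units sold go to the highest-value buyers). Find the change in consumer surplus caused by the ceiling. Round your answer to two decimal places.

Rewriting supply in inverse form: P = 109 + 4Q.
Free-market equilibrium: 204 - 2.5Q = 109 + 4Q gives Q* = 14.6154, P* = 167.4615.
At P = 131, sellers supply (131 - 109)/4 = 5.5 while buyers want more, so the quantity traded is 5.5 at price 131.
CS goes from (1/2)(14.6154)(36.5385) = 267.0118 to 363.6875 (computed as (204 - 131)(5.5) - (1/2)(2.5)(5.5)^2), a change of 96.6757.

96.68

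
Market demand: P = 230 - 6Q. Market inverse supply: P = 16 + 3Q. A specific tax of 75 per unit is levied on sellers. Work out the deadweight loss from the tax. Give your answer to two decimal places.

Pre-tax equilibrium: 230 - 6Q = 16 + 3Q gives Q* = 23.7778, P* = 87.3333.
A tax on sellers shifts supply up by 75: 230 - 6Q = 16 + 3Q + 75, so Q_t = 15.4444. Buyers pay P_b = 137.3333; sellers receive P_s = P_b - 75 = 62.3333.
The welfare triangle lost has base Q* - Q_t = 8.3333 and height t = 75, so DWL = (1/2)(8.3333)(75) = 312.5.

312.50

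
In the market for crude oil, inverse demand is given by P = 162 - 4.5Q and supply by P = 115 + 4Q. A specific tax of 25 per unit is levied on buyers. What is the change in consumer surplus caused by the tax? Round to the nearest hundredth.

-53.72

Without the tax, 162 - 4.5Q = 115 + 4Q so Q* = 5.5294 and P* = 137.1176.
A tax on buyers shifts demand down by 25: (162 - 25) - 4.5Q = 115 + 4Q, so Q_t = 2.5882. Buyers pay P_b = 150.3529; sellers receive P_s = P_b - 25 = 125.3529.
Consumers lose the trapezoid between P* and P_b out to Q_t plus the triangle from Q_t to Q*: change in CS = 15.0727 - 68.7924 = -53.7197.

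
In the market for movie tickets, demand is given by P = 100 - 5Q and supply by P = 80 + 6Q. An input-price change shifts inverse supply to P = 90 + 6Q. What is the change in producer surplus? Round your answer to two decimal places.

Initial equilibrium: Q_0 = 1.8182, P_0 = 90.9091; CS_0 = (1/2)(1.8182)(9.0909) = 8.2645, PS_0 = (1/2)(1.8182)(10.9091) = 9.9174.
New equilibrium: 100 - 5Q = 90 + 6Q gives Q_1 = 0.9091, P_1 = 95.4545; CS_1 = 2.0661, PS_1 = 2.4793.
Change in producer surplus = 2.4793 - 9.9174 = -7.438.

-7.44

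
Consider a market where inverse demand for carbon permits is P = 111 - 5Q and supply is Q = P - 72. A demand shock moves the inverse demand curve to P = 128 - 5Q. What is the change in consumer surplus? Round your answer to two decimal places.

Rewriting supply in inverse form: P = 72 + Q.
Initial equilibrium: Q_0 = 6.5, P_0 = 78.5; CS_0 = (1/2)(6.5)(32.5) = 105.625, PS_0 = (1/2)(6.5)(6.5) = 21.125.
New equilibrium: 128 - 5Q = 72 + Q gives Q_1 = 9.3333, P_1 = 81.3333; CS_1 = 217.7778, PS_1 = 43.5556.
Change in consumer surplus = 217.7778 - 105.625 = 112.1528.

112.15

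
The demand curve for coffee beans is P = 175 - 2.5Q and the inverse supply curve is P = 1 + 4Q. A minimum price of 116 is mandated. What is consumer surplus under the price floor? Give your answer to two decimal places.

696.20

Free-market equilibrium: 175 - 2.5Q = 1 + 4Q gives Q* = 26.7692, P* = 108.0769.
At P = 116, buyers demand (175 - 116)/2.5 = 23.6 while sellers would supply more, so the quantity traded is 23.6 at price 116.
CS is the triangle under demand above 116: (1/2)(23.6)(175 - 116) = 696.2.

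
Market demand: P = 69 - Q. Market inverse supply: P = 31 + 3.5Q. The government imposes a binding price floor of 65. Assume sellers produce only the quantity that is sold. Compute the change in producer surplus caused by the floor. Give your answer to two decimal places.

Without the control, 69 - Q = 31 + 3.5Q so Q* = 8.4444 and P* = 60.5556.
At P = 65, buyers demand (69 - 65)/1 = 4 while sellers would supply more, so the quantity traded is 4 at price 65.
PS goes from (1/2)(8.4444)(29.5556) = 124.7901 to 108 (computed as (65 - 31)(4) - (1/2)(3.5)(4)^2), a change of -16.7901.

-16.79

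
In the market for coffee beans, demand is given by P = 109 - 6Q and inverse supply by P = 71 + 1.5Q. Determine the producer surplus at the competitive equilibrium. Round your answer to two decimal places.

Setting demand equal to supply, 38 = 7.5Q, so Q* = 5.0667 and P* = 78.6.
The supply curve's price intercept is 71, so PS = (1/2)(Q*)(P* - 71) = (1/2)(5.0667)(7.6) = 19.2533.

19.25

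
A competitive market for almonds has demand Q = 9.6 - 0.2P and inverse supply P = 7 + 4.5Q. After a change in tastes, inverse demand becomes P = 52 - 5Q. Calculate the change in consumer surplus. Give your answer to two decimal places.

Rewriting demand in inverse form: P = 48 - 5Q.
Initial equilibrium: Q_0 = 4.3158, P_0 = 26.4211; CS_0 = (1/2)(4.3158)(21.5789) = 46.5651, PS_0 = (1/2)(4.3158)(19.4211) = 41.9086.
New equilibrium: 52 - 5Q = 7 + 4.5Q gives Q_1 = 4.7368, P_1 = 28.3158; CS_1 = 56.0942, PS_1 = 50.4848.
Change in consumer surplus = 56.0942 - 46.5651 = 9.5291.

9.53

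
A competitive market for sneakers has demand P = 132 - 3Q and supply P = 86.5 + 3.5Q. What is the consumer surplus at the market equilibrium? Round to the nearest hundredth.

Set 132 - 3Q = 86.5 + 3.5Q, which gives 45.5 = 6.5Q, so Q* = 7 and P* = 132 - 3(7) = 111.
The demand choke price is 132, so CS = (1/2)(Q*)(132 - P*) = (1/2)(7)(21) = 73.5.

73.50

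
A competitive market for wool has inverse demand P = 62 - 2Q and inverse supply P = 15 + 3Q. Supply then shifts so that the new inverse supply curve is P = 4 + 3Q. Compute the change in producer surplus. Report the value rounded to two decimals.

69.30

Initial equilibrium: Q_0 = 9.4, P_0 = 43.2; CS_0 = (1/2)(9.4)(18.8) = 88.36, PS_0 = (1/2)(9.4)(28.2) = 132.54.
New equilibrium: 62 - 2Q = 4 + 3Q gives Q_1 = 11.6, P_1 = 38.8; CS_1 = 134.56, PS_1 = 201.84.
Change in producer surplus = 201.84 - 132.54 = 69.3.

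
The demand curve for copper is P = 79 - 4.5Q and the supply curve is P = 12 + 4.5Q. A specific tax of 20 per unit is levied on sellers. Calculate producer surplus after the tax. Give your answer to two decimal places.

Without the tax, 79 - 4.5Q = 12 + 4.5Q so Q* = 7.4444 and P* = 45.5.
A tax on sellers shifts supply up by 20: 79 - 4.5Q = 12 + 4.5Q + 20, so Q_t = 5.2222. Buyers pay P_b = 55.5; sellers receive P_s = P_b - 20 = 35.5.
PS = (1/2)(Q_t)(P_s - 12) = (1/2)(5.2222)(23.5) = 61.3611.

61.36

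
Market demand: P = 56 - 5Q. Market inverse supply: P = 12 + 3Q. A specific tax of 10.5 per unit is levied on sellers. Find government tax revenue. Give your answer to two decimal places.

43.97

Pre-tax equilibrium: 56 - 5Q = 12 + 3Q gives Q* = 5.5, P* = 28.5.
A tax on sellers shifts supply up by 10.5: 56 - 5Q = 12 + 3Q + 10.5, so Q_t = 4.1875. Buyers pay P_b = 35.0625; sellers receive P_s = P_b - 10.5 = 24.5625.
Revenue is the tax times quantity traded: 10.5 x 4.1875 = 43.9688.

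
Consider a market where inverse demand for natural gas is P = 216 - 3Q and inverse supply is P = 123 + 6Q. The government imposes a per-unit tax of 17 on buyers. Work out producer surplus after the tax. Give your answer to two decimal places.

Pre-tax equilibrium: 216 - 3Q = 123 + 6Q gives Q* = 10.3333, P* = 185.
A tax on buyers shifts demand down by 17: (216 - 17) - 3Q = 123 + 6Q, so Q_t = 8.4444. Buyers pay P_b = 190.6667; sellers receive P_s = P_b - 17 = 173.6667.
PS = (1/2)(Q_t)(P_s - 123) = (1/2)(8.4444)(50.6667) = 213.9259.

213.93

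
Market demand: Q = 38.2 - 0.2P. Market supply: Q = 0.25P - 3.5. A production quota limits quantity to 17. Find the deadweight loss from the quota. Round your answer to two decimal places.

Rewriting demand in inverse form: P = 191 - 5Q.
Rewriting supply in inverse form: P = 14 + 4Q.
Unrestricted equilibrium: Q* = (191 - 14)/(5 + 4) = 19.6667.
At Q = 17 the demand price is 191 - 5(17) = 106 and the supply price is 14 + 4(17) = 82.
Deadweight loss is the triangle between the curves from 17 to 19.6667: (1/2)(106 - 82)(19.6667 - 17) = 32.

32.00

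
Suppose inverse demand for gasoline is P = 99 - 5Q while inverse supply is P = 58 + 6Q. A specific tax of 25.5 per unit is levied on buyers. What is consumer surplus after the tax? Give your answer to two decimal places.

Without the tax, 99 - 5Q = 58 + 6Q so Q* = 3.7273 and P* = 80.3636.
With the tax, buyers' net willingness to pay falls by 25.5: (99 - 25.5) - 5Q = 58 + 6Q, so Q_t = 1.4091. Buyers pay P_b = 91.9545; sellers receive P_s = P_b - 25.5 = 66.4545.
CS = (1/2)(Q_t)(99 - P_b) = (1/2)(1.4091)(7.0455) = 4.9638.

4.96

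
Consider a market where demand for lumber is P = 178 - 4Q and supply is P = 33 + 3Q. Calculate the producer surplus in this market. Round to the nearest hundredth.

Set 178 - 4Q = 33 + 3Q, which gives 145 = 7Q, so Q* = 20.7143 and P* = 178 - 4(20.7143) = 95.1429.
Producer surplus is the triangle above supply below P*: (1/2)(20.7143)(95.1429 - 33) = (1/2)(20.7143)(62.1429) = 643.6224.

643.62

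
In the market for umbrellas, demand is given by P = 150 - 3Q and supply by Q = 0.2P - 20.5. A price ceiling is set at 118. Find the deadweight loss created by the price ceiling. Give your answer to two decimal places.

Rewriting supply in inverse form: P = 102.5 + 5Q.
Without the control, 150 - 3Q = 102.5 + 5Q so Q* = 5.9375 and P* = 132.1875.
At the ceiling price 118, quantity supplied is (118 - 102.5)/5 = 3.1; supply is the short side, so Q = 3.1 trades at P = 118.
At Q = 3.1 the demand price is 140.7 and the supply price is 118. Deadweight loss is the triangle between the curves from 3.1 to 5.9375: (1/2)(140.7 - 118)(5.9375 - 3.1) = 32.2056.

32.21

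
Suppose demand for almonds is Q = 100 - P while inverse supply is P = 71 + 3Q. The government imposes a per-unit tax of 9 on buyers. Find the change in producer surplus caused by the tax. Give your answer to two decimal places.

-41.34

Rewriting demand in inverse form: P = 100 - Q.
Without the tax, 100 - Q = 71 + 3Q so Q* = 7.25 and P* = 92.75.
With the tax, buyers' net willingness to pay falls by 9: (100 - 9) - Q = 71 + 3Q, so Q_t = 5. Buyers pay P_b = 95; sellers receive P_s = P_b - 9 = 86.
PS falls from (1/2)(7.25)(21.75) = 78.8438 to (1/2)(5)(15) = 37.5, a change of -41.3438.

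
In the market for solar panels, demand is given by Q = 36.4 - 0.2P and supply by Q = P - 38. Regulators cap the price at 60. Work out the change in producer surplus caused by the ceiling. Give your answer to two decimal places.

-46.00

Rewriting demand in inverse form: P = 182 - 5Q.
Rewriting supply in inverse form: P = 38 + Q.
Free-market equilibrium: 182 - 5Q = 38 + Q gives Q* = 24, P* = 62.
At the ceiling price 60, quantity supplied is (60 - 38)/1 = 22; supply is the short side, so Q = 22 trades at P = 60.
PS goes from (1/2)(24)(24) = 288 to 242 (computed as (60 - 38)(22) - (1/2)(1)(22)^2), a change of -46.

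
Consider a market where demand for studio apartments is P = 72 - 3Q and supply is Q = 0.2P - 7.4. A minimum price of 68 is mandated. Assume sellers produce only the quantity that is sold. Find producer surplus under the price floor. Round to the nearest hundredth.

36.89

Rewriting supply in inverse form: P = 37 + 5Q.
Free-market equilibrium: 72 - 3Q = 37 + 5Q gives Q* = 4.375, P* = 58.875.
At the floor price 68, quantity demanded is (72 - 68)/3 = 1.3333; demand is the short side, so Q = 1.3333 trades at P = 68.
The supply price at Q = 1.3333 is 43.6667. PS is the trapezoid between 68 and supply over [0, 1.3333]: (1/2)[(68 - 37) + (68 - 43.6667)](1.3333) = 36.8889.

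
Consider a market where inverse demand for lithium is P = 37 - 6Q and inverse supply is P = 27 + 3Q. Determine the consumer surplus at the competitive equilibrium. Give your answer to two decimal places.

Set 37 - 6Q = 27 + 3Q, which gives 10 = 9Q, so Q* = 1.1111 and P* = 37 - 6(1.1111) = 30.3333.
The demand choke price is 37, so CS = (1/2)(Q*)(37 - P*) = (1/2)(1.1111)(6.6667) = 3.7037.

3.70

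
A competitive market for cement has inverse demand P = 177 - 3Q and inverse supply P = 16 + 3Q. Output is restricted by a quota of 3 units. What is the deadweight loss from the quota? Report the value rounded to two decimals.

1704.08

Without the quota, 177 - 3Q = 16 + 3Q gives Q* = 26.8333.
At Q = 3 the demand price is 177 - 3(3) = 168 and the supply price is 16 + 3(3) = 25.
Deadweight loss is the triangle between the curves from 3 to 26.8333: (1/2)(168 - 25)(26.8333 - 3) = 1704.0833.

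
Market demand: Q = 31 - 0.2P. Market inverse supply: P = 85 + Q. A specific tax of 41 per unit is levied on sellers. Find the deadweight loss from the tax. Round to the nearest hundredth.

Rewriting demand in inverse form: P = 155 - 5Q.
Pre-tax equilibrium: 155 - 5Q = 85 + Q gives Q* = 11.6667, P* = 96.6667.
With the tax, sellers need 41 more per unit: 155 - 5Q = 85 + Q + 41, so Q_t = 4.8333. Buyers pay P_b = 130.8333; sellers receive P_s = P_b - 41 = 89.8333.
Deadweight loss is the triangle between the curves from Q_t to Q*: (1/2)(11.6667 - 4.8333)(41) = 140.0833.

140.08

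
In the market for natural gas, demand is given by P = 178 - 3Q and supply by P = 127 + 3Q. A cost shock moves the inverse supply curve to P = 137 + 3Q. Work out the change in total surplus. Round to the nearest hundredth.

Initial equilibrium: Q_0 = 8.5, P_0 = 152.5; CS_0 = (1/2)(8.5)(25.5) = 108.375, PS_0 = (1/2)(8.5)(25.5) = 108.375.
New equilibrium: 178 - 3Q = 137 + 3Q gives Q_1 = 6.8333, P_1 = 157.5; CS_1 = 70.0417, PS_1 = 70.0417.
Change in total surplus = (70.0417 + 70.0417) - (108.375 + 108.375) = -76.6667.

-76.67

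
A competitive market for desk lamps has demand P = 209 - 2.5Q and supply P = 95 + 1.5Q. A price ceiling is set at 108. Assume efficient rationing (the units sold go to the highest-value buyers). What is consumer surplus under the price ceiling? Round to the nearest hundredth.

Without the control, 209 - 2.5Q = 95 + 1.5Q so Q* = 28.5 and P* = 137.75.
At P = 108, sellers supply (108 - 95)/1.5 = 8.6667 while buyers want more, so the quantity traded is 8.6667 at price 108.
The demand price at Q = 8.6667 is 187.3333. CS is the trapezoid between demand and 108 over [0, 8.6667]: (1/2)[(209 - 108) + (187.3333 - 108)](8.6667) = 781.4444.

781.44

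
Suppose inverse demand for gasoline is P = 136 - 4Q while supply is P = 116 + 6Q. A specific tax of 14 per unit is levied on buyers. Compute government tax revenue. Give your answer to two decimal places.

Without the tax, 136 - 4Q = 116 + 6Q so Q* = 2 and P* = 128.
A tax on buyers shifts demand down by 14: (136 - 14) - 4Q = 116 + 6Q, so Q_t = 0.6. Buyers pay P_b = 133.6; sellers receive P_s = P_b - 14 = 119.6.
Tax revenue = t x Q_t = 14 x 0.6 = 8.4.

8.40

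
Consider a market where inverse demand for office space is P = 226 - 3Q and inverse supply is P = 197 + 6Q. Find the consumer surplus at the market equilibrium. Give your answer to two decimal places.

15.57

Equilibrium: 226 - 3Q = 197 + 6Q, so Q* = 3.2222 and P* = 216.3333.
Consumer surplus is the triangle under demand above P*: (1/2)(3.2222)(226 - 216.3333) = (1/2)(3.2222)(9.6667) = 15.5741.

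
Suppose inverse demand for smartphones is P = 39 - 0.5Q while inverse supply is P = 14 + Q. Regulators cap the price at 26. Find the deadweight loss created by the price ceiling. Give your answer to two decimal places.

16.33

Free-market equilibrium: 39 - 0.5Q = 14 + Q gives Q* = 16.6667, P* = 30.6667.
At P = 26, sellers supply (26 - 14)/1 = 12 while buyers want more, so the quantity traded is 12 at price 26.
At Q = 12 the demand price is 33 and the supply price is 26. Deadweight loss is the triangle between the curves from 12 to 16.6667: (1/2)(33 - 26)(16.6667 - 12) = 16.3333.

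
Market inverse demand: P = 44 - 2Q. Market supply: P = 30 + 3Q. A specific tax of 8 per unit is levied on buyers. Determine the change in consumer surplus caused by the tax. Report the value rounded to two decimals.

Pre-tax equilibrium: 44 - 2Q = 30 + 3Q gives Q* = 2.8, P* = 38.4.
With the tax, buyers' net willingness to pay falls by 8: (44 - 8) - 2Q = 30 + 3Q, so Q_t = 1.2. Buyers pay P_b = 41.6; sellers receive P_s = P_b - 8 = 33.6.
CS falls from (1/2)(2.8)(5.6) = 7.84 to (1/2)(1.2)(2.4) = 1.44, a change of -6.4.

-6.40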